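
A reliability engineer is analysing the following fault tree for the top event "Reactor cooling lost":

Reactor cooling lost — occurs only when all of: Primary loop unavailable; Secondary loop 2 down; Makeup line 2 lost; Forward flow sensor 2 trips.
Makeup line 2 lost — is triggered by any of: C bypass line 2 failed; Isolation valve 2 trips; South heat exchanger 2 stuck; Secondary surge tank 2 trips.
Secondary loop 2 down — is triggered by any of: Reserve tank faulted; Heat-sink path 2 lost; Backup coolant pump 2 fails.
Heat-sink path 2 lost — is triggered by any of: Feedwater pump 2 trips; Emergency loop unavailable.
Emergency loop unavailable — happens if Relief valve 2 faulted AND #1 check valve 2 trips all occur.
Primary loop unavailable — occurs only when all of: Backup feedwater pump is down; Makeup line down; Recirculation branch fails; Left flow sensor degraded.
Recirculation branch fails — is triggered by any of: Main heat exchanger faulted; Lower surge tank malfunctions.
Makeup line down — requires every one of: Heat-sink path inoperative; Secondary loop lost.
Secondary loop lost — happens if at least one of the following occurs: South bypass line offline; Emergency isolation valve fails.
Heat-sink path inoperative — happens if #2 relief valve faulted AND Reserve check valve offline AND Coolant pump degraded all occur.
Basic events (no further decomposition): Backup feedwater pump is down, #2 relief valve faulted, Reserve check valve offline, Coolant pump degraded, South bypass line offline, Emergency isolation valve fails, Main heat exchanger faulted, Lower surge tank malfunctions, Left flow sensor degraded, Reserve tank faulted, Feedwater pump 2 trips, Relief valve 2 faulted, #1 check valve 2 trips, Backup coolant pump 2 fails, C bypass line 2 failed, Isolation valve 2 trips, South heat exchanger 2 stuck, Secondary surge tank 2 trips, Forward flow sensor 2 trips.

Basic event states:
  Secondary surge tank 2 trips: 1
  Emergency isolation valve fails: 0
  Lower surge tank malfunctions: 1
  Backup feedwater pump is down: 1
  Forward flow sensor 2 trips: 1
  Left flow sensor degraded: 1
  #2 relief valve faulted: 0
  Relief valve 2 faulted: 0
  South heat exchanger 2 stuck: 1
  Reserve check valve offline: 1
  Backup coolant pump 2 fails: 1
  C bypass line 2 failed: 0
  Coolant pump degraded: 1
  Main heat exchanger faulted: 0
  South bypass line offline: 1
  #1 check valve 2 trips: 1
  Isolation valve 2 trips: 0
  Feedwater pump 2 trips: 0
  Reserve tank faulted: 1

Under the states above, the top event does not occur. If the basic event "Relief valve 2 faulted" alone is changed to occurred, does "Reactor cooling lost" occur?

Counterfactual: set "Relief valve 2 faulted" to occurred.
Heat-sink path inoperative [AND]: #2 relief valve faulted=not, Reserve check valve offline=occurs, Coolant pump degraded=occurs → not all inputs occur → does not occur.
Secondary loop lost [OR]: South bypass line offline=occurs, Emergency isolation valve fails=not → at least one input occurs → occurs.
Makeup line down [AND]: Heat-sink path inoperative=not, Secondary loop lost=occurs → not all inputs occur → does not occur.
Recirculation branch fails [OR]: Main heat exchanger faulted=not, Lower surge tank malfunctions=occurs → at least one input occurs → occurs.
Primary loop unavailable [AND]: Backup feedwater pump is down=occurs, Makeup line down=not, Recirculation branch fails=occurs, Left flow sensor degraded=occurs → not all inputs occur → does not occur.
Emergency loop unavailable [AND]: Relief valve 2 faulted=occurs, #1 check valve 2 trips=occurs → all inputs occur → occurs.
Heat-sink path 2 lost [OR]: Feedwater pump 2 trips=not, Emergency loop unavailable=occurs → at least one input occurs → occurs.
Secondary loop 2 down [OR]: Reserve tank faulted=occurs, Heat-sink path 2 lost=occurs, Backup coolant pump 2 fails=occurs → at least one input occurs → occurs.
Makeup line 2 lost [OR]: C bypass line 2 failed=not, Isolation valve 2 trips=not, South heat exchanger 2 stuck=occurs, Secondary surge tank 2 trips=occurs → at least one input occurs → occurs.
Reactor cooling lost [AND]: Primary loop unavailable=not, Secondary loop 2 down=occurs, Makeup line 2 lost=occurs, Forward flow sensor 2 trips=occurs → not all inputs occur → does not occur.

No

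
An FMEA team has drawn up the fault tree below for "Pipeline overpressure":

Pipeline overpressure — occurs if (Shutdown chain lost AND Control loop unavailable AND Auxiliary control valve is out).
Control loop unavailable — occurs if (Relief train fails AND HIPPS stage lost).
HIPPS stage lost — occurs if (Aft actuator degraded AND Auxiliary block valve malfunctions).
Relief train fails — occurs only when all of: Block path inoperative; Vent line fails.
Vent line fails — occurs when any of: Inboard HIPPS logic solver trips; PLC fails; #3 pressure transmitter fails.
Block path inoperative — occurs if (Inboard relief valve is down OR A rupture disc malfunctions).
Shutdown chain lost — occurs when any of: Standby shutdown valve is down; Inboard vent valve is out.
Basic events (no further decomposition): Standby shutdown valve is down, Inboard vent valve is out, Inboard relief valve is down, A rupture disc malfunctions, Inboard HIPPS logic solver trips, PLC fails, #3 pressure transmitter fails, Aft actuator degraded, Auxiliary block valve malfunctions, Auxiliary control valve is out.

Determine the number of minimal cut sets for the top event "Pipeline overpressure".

Shutdown chain lost [OR]: union of children's cut sets → 2 cut set(s).
Block path inoperative [OR]: union of children's cut sets → 2 cut set(s).
Vent line fails [OR]: union of children's cut sets → 3 cut set(s).
Relief train fails [AND]: one cut set from each child combined → 2 × 3 = 6 cut set(s).
HIPPS stage lost [AND]: one cut set from each child combined → 1 × 1 = 1 cut set(s).
Control loop unavailable [AND]: one cut set from each child combined → 6 × 1 = 6 cut set(s).
Pipeline overpressure [AND]: one cut set from each child combined → 2 × 6 × 1 = 12 cut set(s).

12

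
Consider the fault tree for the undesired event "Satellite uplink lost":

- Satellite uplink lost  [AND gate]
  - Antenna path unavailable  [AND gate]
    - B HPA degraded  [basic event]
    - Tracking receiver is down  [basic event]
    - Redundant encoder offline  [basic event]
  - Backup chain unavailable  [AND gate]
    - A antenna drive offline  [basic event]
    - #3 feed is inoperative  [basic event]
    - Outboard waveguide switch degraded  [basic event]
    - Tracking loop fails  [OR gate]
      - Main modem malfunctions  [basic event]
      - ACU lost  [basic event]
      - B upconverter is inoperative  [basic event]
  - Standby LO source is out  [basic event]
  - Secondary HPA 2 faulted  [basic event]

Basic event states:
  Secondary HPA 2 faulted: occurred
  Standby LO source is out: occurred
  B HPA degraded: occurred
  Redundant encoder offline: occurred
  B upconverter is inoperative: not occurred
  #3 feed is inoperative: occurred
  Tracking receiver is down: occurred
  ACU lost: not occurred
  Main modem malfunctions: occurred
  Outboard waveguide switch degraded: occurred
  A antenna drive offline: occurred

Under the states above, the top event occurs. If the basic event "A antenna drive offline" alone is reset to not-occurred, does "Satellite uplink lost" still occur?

No

Counterfactual: set "A antenna drive offline" to not occurred.
Antenna path unavailable [AND]: B HPA degraded=occurs, Tracking receiver is down=occurs, Redundant encoder offline=occurs → all inputs occur → occurs.
Tracking loop fails [OR]: Main modem malfunctions=occurs, ACU lost=not, B upconverter is inoperative=not → at least one input occurs → occurs.
Backup chain unavailable [AND]: A antenna drive offline=not, #3 feed is inoperative=occurs, Outboard waveguide switch degraded=occurs, Tracking loop fails=occurs → not all inputs occur → does not occur.
Satellite uplink lost [AND]: Antenna path unavailable=occurs, Backup chain unavailable=not, Standby LO source is out=occurs, Secondary HPA 2 faulted=occurs → not all inputs occur → does not occur.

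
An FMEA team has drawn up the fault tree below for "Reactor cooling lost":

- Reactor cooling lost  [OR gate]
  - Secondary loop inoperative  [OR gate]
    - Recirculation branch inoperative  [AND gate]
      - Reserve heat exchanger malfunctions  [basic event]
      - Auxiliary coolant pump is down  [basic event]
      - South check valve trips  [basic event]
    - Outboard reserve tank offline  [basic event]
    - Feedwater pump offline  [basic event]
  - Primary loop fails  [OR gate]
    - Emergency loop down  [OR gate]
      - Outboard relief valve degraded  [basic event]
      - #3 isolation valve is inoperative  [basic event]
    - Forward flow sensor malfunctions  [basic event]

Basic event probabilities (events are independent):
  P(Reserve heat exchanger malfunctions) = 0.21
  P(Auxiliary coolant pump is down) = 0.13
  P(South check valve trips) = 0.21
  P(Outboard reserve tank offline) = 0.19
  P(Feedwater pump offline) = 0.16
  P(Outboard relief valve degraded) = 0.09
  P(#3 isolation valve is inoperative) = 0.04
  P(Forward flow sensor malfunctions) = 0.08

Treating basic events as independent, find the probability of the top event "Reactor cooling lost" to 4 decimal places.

0.4563

P(Recirculation branch inoperative) [AND] = 0.21 × 0.13 × 0.21 = 0.005733
P(Secondary loop inoperative) [OR] = 1 − (1−0.005733) × (1−0.19) × (1−0.16) = 0.323501
P(Emergency loop down) [OR] = 1 − (1−0.09) × (1−0.04) = 0.126400
P(Primary loop fails) [OR] = 1 − (1−0.126400) × (1−0.08) = 0.196288
P(Reactor cooling lost) [OR] = 1 − (1−0.323501) × (1−0.196288) = 0.456290
Rounded to 4 decimal places: P(Reactor cooling lost) ≈ 0.4563.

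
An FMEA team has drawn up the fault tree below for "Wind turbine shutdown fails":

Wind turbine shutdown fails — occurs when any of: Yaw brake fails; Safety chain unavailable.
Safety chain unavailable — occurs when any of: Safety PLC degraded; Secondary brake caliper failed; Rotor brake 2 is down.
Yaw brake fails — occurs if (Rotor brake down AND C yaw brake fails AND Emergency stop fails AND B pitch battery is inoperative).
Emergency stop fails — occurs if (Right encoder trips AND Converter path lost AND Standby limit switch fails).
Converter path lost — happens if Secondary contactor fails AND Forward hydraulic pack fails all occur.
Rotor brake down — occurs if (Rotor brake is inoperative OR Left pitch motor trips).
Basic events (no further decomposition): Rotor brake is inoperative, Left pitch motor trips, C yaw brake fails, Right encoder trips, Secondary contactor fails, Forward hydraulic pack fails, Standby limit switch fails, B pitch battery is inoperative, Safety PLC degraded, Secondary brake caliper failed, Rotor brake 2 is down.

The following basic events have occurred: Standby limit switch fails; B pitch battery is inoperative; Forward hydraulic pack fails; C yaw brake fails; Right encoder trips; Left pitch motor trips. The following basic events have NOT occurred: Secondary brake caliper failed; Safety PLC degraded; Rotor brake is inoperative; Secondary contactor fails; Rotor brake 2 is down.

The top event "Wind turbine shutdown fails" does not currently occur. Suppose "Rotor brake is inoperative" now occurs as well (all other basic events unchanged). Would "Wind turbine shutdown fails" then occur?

Counterfactual: set "Rotor brake is inoperative" to occurred.
Rotor brake down [OR]: Rotor brake is inoperative=occurs, Left pitch motor trips=occurs → at least one input occurs → occurs.
Converter path lost [AND]: Secondary contactor fails=not, Forward hydraulic pack fails=occurs → not all inputs occur → does not occur.
Emergency stop fails [AND]: Right encoder trips=occurs, Converter path lost=not, Standby limit switch fails=occurs → not all inputs occur → does not occur.
Yaw brake fails [AND]: Rotor brake down=occurs, C yaw brake fails=occurs, Emergency stop fails=not, B pitch battery is inoperative=occurs → not all inputs occur → does not occur.
Safety chain unavailable [OR]: Safety PLC degraded=not, Secondary brake caliper failed=not, Rotor brake 2 is down=not → no input occurs → does not occur.
Wind turbine shutdown fails [OR]: Yaw brake fails=not, Safety chain unavailable=not → no input occurs → does not occur.

No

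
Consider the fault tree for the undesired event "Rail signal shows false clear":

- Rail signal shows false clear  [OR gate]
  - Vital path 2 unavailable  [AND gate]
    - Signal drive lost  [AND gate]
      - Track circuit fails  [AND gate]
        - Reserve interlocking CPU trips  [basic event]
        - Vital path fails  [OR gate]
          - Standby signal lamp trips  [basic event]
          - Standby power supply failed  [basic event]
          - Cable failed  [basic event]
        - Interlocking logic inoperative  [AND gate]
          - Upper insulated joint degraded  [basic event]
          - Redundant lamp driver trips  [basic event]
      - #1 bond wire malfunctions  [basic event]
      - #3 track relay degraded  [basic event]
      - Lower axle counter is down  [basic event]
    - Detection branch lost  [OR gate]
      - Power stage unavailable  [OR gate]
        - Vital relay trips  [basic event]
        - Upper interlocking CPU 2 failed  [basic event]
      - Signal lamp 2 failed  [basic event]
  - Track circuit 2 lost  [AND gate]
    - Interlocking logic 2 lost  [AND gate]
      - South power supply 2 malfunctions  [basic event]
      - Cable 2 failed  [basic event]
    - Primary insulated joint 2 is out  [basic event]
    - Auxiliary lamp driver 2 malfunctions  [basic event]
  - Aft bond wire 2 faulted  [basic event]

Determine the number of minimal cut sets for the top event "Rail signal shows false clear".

Vital path fails [OR]: union of children's cut sets → 3 cut set(s).
Interlocking logic inoperative [AND]: one cut set from each child combined → 1 × 1 = 1 cut set(s).
Track circuit fails [AND]: one cut set from each child combined → 1 × 3 × 1 = 3 cut set(s).
Signal drive lost [AND]: one cut set from each child combined → 3 × 1 × 1 × 1 = 3 cut set(s).
Power stage unavailable [OR]: union of children's cut sets → 2 cut set(s).
Detection branch lost [OR]: union of children's cut sets → 3 cut set(s).
Vital path 2 unavailable [AND]: one cut set from each child combined → 3 × 3 = 9 cut set(s).
Interlocking logic 2 lost [AND]: one cut set from each child combined → 1 × 1 = 1 cut set(s).
Track circuit 2 lost [AND]: one cut set from each child combined → 1 × 1 × 1 = 1 cut set(s).
Rail signal shows false clear [OR]: union of children's cut sets → 11 cut set(s).

11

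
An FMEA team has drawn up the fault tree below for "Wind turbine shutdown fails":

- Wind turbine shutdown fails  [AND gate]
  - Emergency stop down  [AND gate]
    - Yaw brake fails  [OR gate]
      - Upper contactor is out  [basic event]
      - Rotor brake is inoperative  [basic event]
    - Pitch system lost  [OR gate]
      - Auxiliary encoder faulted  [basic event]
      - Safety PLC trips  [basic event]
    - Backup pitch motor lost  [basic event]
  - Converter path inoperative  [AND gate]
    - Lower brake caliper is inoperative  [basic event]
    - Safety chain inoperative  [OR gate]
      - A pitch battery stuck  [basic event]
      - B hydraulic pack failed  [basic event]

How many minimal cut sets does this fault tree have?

Yaw brake fails [OR]: union of children's cut sets → 2 cut set(s).
Pitch system lost [OR]: union of children's cut sets → 2 cut set(s).
Emergency stop down [AND]: one cut set from each child combined → 2 × 2 × 1 = 4 cut set(s).
Safety chain inoperative [OR]: union of children's cut sets → 2 cut set(s).
Converter path inoperative [AND]: one cut set from each child combined → 1 × 2 = 2 cut set(s).
Wind turbine shutdown fails [AND]: one cut set from each child combined → 4 × 2 = 8 cut set(s).
Minimal cut sets: {A pitch battery stuck, Auxiliary encoder faulted, Backup pitch motor lost, Lower brake caliper is inoperative, Upper contactor is out}; {Auxiliary encoder faulted, B hydraulic pack failed, Backup pitch motor lost, Lower brake caliper is inoperative, Upper contactor is out}; {A pitch battery stuck, Backup pitch motor lost, Lower brake caliper is inoperative, Safety PLC trips, Upper contactor is out}; {B hydraulic pack failed, Backup pitch motor lost, Lower brake caliper is inoperative, Safety PLC trips, Upper contactor is out}; {A pitch battery stuck, Auxiliary encoder faulted, Backup pitch motor lost, Lower brake caliper is inoperative, Rotor brake is inoperative}; {Auxiliary encoder faulted, B hydraulic pack failed, Backup pitch motor lost, Lower brake caliper is inoperative, Rotor brake is inoperative}; {A pitch battery stuck, Backup pitch motor lost, Lower brake caliper is inoperative, Rotor brake is inoperative, Safety PLC trips}; {B hydraulic pack failed, Backup pitch motor lost, Lower brake caliper is inoperative, Rotor brake is inoperative, Safety PLC trips}.

8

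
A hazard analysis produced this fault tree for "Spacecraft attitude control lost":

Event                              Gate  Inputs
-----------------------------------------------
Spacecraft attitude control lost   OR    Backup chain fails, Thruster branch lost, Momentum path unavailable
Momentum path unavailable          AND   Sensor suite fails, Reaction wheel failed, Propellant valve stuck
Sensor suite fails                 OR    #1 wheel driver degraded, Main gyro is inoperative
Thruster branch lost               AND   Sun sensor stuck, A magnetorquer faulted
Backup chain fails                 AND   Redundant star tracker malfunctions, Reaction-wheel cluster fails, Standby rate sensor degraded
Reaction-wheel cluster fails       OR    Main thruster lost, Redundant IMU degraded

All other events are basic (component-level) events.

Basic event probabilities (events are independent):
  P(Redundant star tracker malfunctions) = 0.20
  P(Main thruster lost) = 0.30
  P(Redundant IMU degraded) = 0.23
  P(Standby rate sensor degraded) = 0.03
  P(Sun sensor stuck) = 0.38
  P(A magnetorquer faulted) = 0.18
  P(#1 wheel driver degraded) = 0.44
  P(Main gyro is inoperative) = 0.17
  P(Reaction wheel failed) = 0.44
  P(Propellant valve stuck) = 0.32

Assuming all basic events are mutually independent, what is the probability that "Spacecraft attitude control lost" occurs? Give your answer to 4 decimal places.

P(Reaction-wheel cluster fails) [OR] = 1 − (1−0.30) × (1−0.23) = 0.461000
P(Backup chain fails) [AND] = 0.20 × 0.461000 × 0.03 = 0.002766
P(Thruster branch lost) [AND] = 0.38 × 0.18 = 0.068400
P(Sensor suite fails) [OR] = 1 − (1−0.44) × (1−0.17) = 0.535200
P(Momentum path unavailable) [AND] = 0.535200 × 0.44 × 0.32 = 0.075356
P(Spacecraft attitude control lost) [OR] = 1 − (1−0.002766) × (1−0.068400) × (1−0.075356) = 0.140984
Rounded to 4 decimal places: P(Spacecraft attitude control lost) ≈ 0.1410.

0.1410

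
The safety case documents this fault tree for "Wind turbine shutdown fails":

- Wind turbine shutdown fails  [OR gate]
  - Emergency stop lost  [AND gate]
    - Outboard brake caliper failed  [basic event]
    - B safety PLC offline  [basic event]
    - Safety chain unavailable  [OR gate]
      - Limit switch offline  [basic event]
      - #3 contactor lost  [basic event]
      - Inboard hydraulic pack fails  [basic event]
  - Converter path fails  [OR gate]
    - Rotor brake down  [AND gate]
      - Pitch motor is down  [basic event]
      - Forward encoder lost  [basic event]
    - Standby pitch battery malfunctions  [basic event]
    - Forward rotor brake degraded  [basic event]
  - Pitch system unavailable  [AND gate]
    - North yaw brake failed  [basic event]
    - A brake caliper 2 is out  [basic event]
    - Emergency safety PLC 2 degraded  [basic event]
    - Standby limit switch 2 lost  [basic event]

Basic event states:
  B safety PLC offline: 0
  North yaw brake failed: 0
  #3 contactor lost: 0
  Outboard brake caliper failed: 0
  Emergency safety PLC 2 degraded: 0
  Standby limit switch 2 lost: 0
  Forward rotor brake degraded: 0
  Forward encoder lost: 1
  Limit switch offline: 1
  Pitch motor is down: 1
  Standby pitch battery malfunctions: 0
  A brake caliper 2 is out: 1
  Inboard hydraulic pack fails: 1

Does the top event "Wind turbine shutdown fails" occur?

Yes

Safety chain unavailable [OR]: Limit switch offline=occurs, #3 contactor lost=not, Inboard hydraulic pack fails=occurs → at least one input occurs → occurs.
Emergency stop lost [AND]: Outboard brake caliper failed=not, B safety PLC offline=not, Safety chain unavailable=occurs → not all inputs occur → does not occur.
Rotor brake down [AND]: Pitch motor is down=occurs, Forward encoder lost=occurs → all inputs occur → occurs.
Converter path fails [OR]: Rotor brake down=occurs, Standby pitch battery malfunctions=not, Forward rotor brake degraded=not → at least one input occurs → occurs.
Pitch system unavailable [AND]: North yaw brake failed=not, A brake caliper 2 is out=occurs, Emergency safety PLC 2 degraded=not, Standby limit switch 2 lost=not → not all inputs occur → does not occur.
Wind turbine shutdown fails [OR]: Emergency stop lost=not, Converter path fails=occurs, Pitch system unavailable=not → at least one input occurs → occurs.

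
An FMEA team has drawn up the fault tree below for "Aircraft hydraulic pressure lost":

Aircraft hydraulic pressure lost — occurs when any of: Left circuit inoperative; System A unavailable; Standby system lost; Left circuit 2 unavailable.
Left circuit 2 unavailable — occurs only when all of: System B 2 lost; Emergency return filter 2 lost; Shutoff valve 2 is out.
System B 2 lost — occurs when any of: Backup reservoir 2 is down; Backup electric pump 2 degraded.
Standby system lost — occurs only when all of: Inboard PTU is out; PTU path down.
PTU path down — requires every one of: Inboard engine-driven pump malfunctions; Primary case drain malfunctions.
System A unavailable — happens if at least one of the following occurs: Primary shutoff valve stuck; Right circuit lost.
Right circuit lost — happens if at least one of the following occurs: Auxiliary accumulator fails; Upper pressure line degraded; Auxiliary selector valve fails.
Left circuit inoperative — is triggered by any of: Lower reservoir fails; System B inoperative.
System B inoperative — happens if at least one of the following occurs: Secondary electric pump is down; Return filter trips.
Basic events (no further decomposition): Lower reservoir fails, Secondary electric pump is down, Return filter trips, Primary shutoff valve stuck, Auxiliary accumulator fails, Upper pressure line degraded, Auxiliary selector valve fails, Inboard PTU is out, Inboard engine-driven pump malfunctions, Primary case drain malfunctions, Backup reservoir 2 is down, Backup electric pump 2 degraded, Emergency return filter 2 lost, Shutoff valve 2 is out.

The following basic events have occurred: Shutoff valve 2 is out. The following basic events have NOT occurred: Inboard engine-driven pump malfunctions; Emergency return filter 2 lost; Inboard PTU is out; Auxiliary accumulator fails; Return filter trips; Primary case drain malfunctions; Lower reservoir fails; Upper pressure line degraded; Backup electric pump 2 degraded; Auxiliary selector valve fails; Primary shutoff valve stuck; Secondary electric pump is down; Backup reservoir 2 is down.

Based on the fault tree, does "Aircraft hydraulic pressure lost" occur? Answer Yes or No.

System B inoperative [OR]: Secondary electric pump is down=not, Return filter trips=not → no input occurs → does not occur.
Left circuit inoperative [OR]: Lower reservoir fails=not, System B inoperative=not → no input occurs → does not occur.
Right circuit lost [OR]: Auxiliary accumulator fails=not, Upper pressure line degraded=not, Auxiliary selector valve fails=not → no input occurs → does not occur.
System A unavailable [OR]: Primary shutoff valve stuck=not, Right circuit lost=not → no input occurs → does not occur.
PTU path down [AND]: Inboard engine-driven pump malfunctions=not, Primary case drain malfunctions=not → not all inputs occur → does not occur.
Standby system lost [AND]: Inboard PTU is out=not, PTU path down=not → not all inputs occur → does not occur.
System B 2 lost [OR]: Backup reservoir 2 is down=not, Backup electric pump 2 degraded=not → no input occurs → does not occur.
Left circuit 2 unavailable [AND]: System B 2 lost=not, Emergency return filter 2 lost=not, Shutoff valve 2 is out=occurs → not all inputs occur → does not occur.
Aircraft hydraulic pressure lost [OR]: Left circuit inoperative=not, System A unavailable=not, Standby system lost=not, Left circuit 2 unavailable=not → no input occurs → does not occur.

No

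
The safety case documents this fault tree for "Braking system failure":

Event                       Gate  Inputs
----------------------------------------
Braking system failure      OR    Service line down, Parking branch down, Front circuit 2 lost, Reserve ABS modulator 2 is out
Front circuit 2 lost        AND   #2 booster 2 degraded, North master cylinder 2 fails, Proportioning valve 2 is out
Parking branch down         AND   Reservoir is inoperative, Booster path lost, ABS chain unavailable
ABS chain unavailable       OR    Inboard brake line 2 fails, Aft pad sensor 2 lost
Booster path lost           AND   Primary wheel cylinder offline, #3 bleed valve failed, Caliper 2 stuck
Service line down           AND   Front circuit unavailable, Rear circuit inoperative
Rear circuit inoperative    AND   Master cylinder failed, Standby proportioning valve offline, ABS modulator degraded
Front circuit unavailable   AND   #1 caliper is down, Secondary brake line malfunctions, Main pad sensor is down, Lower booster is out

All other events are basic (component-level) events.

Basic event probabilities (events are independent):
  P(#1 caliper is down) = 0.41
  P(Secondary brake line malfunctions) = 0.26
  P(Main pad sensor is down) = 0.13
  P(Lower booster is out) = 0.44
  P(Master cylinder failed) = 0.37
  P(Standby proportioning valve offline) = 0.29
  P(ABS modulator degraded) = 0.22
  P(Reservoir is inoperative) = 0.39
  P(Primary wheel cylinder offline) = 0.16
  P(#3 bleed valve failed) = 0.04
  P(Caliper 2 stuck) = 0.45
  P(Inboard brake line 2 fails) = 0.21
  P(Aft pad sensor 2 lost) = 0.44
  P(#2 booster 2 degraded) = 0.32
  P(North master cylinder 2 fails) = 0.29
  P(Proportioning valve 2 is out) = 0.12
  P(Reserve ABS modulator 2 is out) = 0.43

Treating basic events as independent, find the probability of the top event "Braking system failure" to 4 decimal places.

0.4368

P(Front circuit unavailable) [AND] = 0.41 × 0.26 × 0.13 × 0.44 = 0.006098
P(Rear circuit inoperative) [AND] = 0.37 × 0.29 × 0.22 = 0.023606
P(Service line down) [AND] = 0.006098 × 0.023606 = 0.000144
P(Booster path lost) [AND] = 0.16 × 0.04 × 0.45 = 0.002880
P(ABS chain unavailable) [OR] = 1 − (1−0.21) × (1−0.44) = 0.557600
P(Parking branch down) [AND] = 0.39 × 0.002880 × 0.557600 = 0.000626
P(Front circuit 2 lost) [AND] = 0.32 × 0.29 × 0.12 = 0.011136
P(Braking system failure) [OR] = 1 − (1−0.000144) × (1−0.000626) × (1−0.011136) × (1−0.43) = 0.436781
Rounded to 4 decimal places: P(Braking system failure) ≈ 0.4368.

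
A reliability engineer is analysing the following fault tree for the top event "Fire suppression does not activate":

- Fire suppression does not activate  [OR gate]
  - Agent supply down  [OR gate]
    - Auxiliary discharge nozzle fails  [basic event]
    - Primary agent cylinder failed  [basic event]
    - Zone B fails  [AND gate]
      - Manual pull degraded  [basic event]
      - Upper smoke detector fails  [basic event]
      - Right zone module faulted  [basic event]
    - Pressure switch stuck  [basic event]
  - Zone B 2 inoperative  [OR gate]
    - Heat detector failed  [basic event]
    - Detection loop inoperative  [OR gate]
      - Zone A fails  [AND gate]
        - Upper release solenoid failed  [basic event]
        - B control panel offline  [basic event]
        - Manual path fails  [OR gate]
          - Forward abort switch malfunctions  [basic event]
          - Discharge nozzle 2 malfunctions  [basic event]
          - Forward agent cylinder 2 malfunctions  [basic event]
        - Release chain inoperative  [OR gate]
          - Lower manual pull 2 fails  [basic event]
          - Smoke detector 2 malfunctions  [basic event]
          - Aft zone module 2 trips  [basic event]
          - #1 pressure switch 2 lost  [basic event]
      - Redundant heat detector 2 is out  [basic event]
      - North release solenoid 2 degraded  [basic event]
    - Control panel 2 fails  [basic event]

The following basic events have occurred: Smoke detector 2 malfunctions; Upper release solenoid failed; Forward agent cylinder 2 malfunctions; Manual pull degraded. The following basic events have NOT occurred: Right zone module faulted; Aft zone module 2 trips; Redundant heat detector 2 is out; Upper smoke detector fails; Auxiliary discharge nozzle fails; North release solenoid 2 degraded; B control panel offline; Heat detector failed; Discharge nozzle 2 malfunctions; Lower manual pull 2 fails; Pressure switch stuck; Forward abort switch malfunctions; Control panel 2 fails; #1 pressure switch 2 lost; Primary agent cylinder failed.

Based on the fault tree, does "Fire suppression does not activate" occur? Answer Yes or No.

Zone B fails [AND]: Manual pull degraded=occurs, Upper smoke detector fails=not, Right zone module faulted=not → not all inputs occur → does not occur.
Agent supply down [OR]: Auxiliary discharge nozzle fails=not, Primary agent cylinder failed=not, Zone B fails=not, Pressure switch stuck=not → no input occurs → does not occur.
Manual path fails [OR]: Forward abort switch malfunctions=not, Discharge nozzle 2 malfunctions=not, Forward agent cylinder 2 malfunctions=occurs → at least one input occurs → occurs.
Release chain inoperative [OR]: Lower manual pull 2 fails=not, Smoke detector 2 malfunctions=occurs, Aft zone module 2 trips=not, #1 pressure switch 2 lost=not → at least one input occurs → occurs.
Zone A fails [AND]: Upper release solenoid failed=occurs, B control panel offline=not, Manual path fails=occurs, Release chain inoperative=occurs → not all inputs occur → does not occur.
Detection loop inoperative [OR]: Zone A fails=not, Redundant heat detector 2 is out=not, North release solenoid 2 degraded=not → no input occurs → does not occur.
Zone B 2 inoperative [OR]: Heat detector failed=not, Detection loop inoperative=not, Control panel 2 fails=not → no input occurs → does not occur.
Fire suppression does not activate [OR]: Agent supply down=not, Zone B 2 inoperative=not → no input occurs → does not occur.

No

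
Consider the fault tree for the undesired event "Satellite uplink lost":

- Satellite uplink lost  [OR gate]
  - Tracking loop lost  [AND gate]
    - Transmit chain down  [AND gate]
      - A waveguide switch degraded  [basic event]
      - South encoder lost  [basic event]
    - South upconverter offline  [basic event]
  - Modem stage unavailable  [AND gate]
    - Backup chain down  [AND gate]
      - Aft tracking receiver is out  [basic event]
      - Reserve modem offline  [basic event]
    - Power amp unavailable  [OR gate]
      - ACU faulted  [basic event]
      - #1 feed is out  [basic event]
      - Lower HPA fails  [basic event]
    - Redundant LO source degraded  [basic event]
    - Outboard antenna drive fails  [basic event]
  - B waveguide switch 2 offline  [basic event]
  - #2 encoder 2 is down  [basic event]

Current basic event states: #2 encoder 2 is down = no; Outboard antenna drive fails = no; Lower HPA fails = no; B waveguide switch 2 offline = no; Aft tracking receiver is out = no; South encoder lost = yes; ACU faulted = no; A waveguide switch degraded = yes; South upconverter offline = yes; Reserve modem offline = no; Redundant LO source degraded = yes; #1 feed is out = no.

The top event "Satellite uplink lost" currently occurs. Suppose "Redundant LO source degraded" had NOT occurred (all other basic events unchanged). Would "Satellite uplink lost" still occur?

Counterfactual: set "Redundant LO source degraded" to not occurred.
Transmit chain down [AND]: A waveguide switch degraded=occurs, South encoder lost=occurs → all inputs occur → occurs.
Tracking loop lost [AND]: Transmit chain down=occurs, South upconverter offline=occurs → all inputs occur → occurs.
Backup chain down [AND]: Aft tracking receiver is out=not, Reserve modem offline=not → not all inputs occur → does not occur.
Power amp unavailable [OR]: ACU faulted=not, #1 feed is out=not, Lower HPA fails=not → no input occurs → does not occur.
Modem stage unavailable [AND]: Backup chain down=not, Power amp unavailable=not, Redundant LO source degraded=not, Outboard antenna drive fails=not → not all inputs occur → does not occur.
Satellite uplink lost [OR]: Tracking loop lost=occurs, Modem stage unavailable=not, B waveguide switch 2 offline=not, #2 encoder 2 is down=not → at least one input occurs → occurs.

Yes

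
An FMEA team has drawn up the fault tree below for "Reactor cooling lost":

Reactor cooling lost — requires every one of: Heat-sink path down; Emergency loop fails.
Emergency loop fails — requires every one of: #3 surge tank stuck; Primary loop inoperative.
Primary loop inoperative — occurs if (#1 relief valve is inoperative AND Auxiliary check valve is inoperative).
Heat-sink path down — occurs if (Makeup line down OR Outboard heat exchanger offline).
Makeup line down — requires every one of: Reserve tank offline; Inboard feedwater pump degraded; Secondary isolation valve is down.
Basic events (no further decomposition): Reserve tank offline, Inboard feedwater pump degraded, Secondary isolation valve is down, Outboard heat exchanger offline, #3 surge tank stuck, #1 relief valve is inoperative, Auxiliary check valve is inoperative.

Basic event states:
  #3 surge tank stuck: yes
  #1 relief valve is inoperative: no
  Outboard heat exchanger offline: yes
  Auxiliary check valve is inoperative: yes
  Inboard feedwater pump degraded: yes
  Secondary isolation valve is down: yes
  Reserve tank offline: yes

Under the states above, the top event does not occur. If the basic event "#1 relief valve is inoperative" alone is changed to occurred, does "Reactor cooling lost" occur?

Counterfactual: set "#1 relief valve is inoperative" to occurred.
Makeup line down [AND]: Reserve tank offline=occurs, Inboard feedwater pump degraded=occurs, Secondary isolation valve is down=occurs → all inputs occur → occurs.
Heat-sink path down [OR]: Makeup line down=occurs, Outboard heat exchanger offline=occurs → at least one input occurs → occurs.
Primary loop inoperative [AND]: #1 relief valve is inoperative=occurs, Auxiliary check valve is inoperative=occurs → all inputs occur → occurs.
Emergency loop fails [AND]: #3 surge tank stuck=occurs, Primary loop inoperative=occurs → all inputs occur → occurs.
Reactor cooling lost [AND]: Heat-sink path down=occurs, Emergency loop fails=occurs → all inputs occur → occurs.

Yes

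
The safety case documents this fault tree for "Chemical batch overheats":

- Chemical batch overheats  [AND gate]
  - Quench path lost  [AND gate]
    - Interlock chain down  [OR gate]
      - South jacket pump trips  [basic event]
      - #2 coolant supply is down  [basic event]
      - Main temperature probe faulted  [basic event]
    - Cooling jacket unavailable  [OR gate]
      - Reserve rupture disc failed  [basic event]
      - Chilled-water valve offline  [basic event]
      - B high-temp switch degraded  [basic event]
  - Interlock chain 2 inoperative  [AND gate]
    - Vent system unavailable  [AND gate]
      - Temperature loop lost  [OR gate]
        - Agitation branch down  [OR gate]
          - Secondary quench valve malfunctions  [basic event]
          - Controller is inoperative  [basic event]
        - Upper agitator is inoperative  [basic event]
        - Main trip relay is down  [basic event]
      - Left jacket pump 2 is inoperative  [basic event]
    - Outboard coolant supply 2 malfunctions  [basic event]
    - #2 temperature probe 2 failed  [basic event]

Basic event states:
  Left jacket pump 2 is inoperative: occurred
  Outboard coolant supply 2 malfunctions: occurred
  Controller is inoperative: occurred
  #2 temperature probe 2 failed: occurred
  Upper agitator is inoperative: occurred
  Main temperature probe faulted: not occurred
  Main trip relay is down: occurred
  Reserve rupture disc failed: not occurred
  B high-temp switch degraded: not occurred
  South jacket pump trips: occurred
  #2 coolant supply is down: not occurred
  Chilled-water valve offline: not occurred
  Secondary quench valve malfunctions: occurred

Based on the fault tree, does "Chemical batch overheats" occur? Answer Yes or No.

Interlock chain down [OR]: South jacket pump trips=occurs, #2 coolant supply is down=not, Main temperature probe faulted=not → at least one input occurs → occurs.
Cooling jacket unavailable [OR]: Reserve rupture disc failed=not, Chilled-water valve offline=not, B high-temp switch degraded=not → no input occurs → does not occur.
Quench path lost [AND]: Interlock chain down=occurs, Cooling jacket unavailable=not → not all inputs occur → does not occur.
Agitation branch down [OR]: Secondary quench valve malfunctions=occurs, Controller is inoperative=occurs → at least one input occurs → occurs.
Temperature loop lost [OR]: Agitation branch down=occurs, Upper agitator is inoperative=occurs, Main trip relay is down=occurs → at least one input occurs → occurs.
Vent system unavailable [AND]: Temperature loop lost=occurs, Left jacket pump 2 is inoperative=occurs → all inputs occur → occurs.
Interlock chain 2 inoperative [AND]: Vent system unavailable=occurs, Outboard coolant supply 2 malfunctions=occurs, #2 temperature probe 2 failed=occurs → all inputs occur → occurs.
Chemical batch overheats [AND]: Quench path lost=not, Interlock chain 2 inoperative=occurs → not all inputs occur → does not occur.

No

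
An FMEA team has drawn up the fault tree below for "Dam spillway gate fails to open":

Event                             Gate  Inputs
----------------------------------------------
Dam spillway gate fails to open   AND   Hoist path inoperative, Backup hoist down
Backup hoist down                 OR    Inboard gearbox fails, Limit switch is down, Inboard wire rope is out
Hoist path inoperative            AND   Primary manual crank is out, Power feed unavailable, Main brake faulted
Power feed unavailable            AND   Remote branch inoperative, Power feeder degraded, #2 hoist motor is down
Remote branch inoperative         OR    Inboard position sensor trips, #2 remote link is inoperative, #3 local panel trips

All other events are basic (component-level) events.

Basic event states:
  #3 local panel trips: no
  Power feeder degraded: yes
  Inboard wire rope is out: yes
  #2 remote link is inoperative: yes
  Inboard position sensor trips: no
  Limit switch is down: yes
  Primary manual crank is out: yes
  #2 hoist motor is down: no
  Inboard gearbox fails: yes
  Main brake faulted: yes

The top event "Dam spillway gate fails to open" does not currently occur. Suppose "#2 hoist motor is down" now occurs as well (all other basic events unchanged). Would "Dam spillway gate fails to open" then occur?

Yes

Counterfactual: set "#2 hoist motor is down" to occurred.
Remote branch inoperative [OR]: Inboard position sensor trips=not, #2 remote link is inoperative=occurs, #3 local panel trips=not → at least one input occurs → occurs.
Power feed unavailable [AND]: Remote branch inoperative=occurs, Power feeder degraded=occurs, #2 hoist motor is down=occurs → all inputs occur → occurs.
Hoist path inoperative [AND]: Primary manual crank is out=occurs, Power feed unavailable=occurs, Main brake faulted=occurs → all inputs occur → occurs.
Backup hoist down [OR]: Inboard gearbox fails=occurs, Limit switch is down=occurs, Inboard wire rope is out=occurs → at least one input occurs → occurs.
Dam spillway gate fails to open [AND]: Hoist path inoperative=occurs, Backup hoist down=occurs → all inputs occur → occurs.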